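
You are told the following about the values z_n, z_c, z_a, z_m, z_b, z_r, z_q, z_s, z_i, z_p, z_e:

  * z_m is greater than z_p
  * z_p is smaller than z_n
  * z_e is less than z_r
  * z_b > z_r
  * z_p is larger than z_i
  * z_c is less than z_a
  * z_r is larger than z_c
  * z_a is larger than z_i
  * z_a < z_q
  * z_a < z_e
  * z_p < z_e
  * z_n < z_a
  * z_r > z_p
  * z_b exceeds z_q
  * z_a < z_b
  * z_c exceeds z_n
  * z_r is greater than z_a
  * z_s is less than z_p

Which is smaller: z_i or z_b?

z_i < z_p and z_p < z_n give z_i < z_n.
Then z_n < z_c extends the chain to z_c.
Then z_c < z_a extends the chain to z_a.
With z_a < z_e: z_i < z_p < z_n < z_c < z_a < z_e.
Then z_e < z_r extends the chain to z_r.
With z_r < z_b: z_i < z_p < z_n < z_c < z_a < z_e < z_r < z_b.
So z_i < z_b; z_i is the smaller of the two.

z_i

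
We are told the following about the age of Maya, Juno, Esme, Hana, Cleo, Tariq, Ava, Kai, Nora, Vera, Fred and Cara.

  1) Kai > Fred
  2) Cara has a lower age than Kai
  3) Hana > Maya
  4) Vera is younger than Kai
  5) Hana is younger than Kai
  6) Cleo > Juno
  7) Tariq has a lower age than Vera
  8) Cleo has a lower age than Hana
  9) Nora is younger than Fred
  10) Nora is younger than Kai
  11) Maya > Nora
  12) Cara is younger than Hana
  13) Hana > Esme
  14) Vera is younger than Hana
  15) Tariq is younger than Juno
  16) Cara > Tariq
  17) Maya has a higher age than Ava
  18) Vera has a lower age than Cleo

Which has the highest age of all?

Kai

Tariq is not greatest since Tariq < Juno; Ava is not greatest since Ava < Maya; Esme is not greatest since Esme < Hana; Nora is not greatest since Nora < Maya; Maya is not greatest since Maya < Hana; Vera is not greatest since Vera < Kai; Juno is not greatest since Juno < Cleo; Fred is not greatest since Fred < Kai; Cara is not greatest since Cara < Hana; Cleo is not greatest since Cleo < Hana; Hana is not greatest since Hana < Kai.
Only Kai has nothing above it, so Kai is the highest age.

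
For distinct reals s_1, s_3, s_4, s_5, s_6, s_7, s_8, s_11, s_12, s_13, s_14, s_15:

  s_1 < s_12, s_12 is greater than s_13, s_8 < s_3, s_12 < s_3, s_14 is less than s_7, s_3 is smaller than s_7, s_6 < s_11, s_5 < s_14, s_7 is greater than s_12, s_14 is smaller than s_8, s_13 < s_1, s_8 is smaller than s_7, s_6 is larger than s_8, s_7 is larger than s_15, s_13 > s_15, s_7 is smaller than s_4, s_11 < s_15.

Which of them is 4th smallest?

s_6

The consecutive relations fix a unique order: s_5 < s_14 < s_8 < s_6 < s_11 < s_15 < s_13 < s_1 < s_12 < s_3 < s_7 < s_4.
The 4th smallest is s_6.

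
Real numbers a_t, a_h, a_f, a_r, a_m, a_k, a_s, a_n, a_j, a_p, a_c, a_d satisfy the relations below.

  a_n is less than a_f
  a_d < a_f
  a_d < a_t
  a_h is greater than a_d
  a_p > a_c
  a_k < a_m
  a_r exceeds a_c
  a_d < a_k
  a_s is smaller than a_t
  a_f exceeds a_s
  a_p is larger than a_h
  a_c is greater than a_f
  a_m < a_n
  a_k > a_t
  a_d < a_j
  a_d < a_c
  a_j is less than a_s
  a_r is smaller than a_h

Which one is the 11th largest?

a_j

Piecing the relations together gives one ordering: a_d < a_j < a_s < a_t < a_k < a_m < a_n < a_f < a_c < a_r < a_h < a_p.
The 11th largest is a_j.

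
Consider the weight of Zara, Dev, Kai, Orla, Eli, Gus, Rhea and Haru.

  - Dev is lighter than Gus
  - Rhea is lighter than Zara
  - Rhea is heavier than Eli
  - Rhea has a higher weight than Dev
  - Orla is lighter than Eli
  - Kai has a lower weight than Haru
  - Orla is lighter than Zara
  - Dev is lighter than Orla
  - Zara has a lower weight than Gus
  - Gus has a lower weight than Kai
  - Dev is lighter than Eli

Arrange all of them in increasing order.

Nothing is placed below Dev, so it is least; from there Dev < Orla; Orla < Eli; Eli < Rhea; Rhea < Zara; Zara < Gus; Gus < Kai; Kai < Haru, each given directly.

Dev < Orla < Eli < Rhea < Zara < Gus < Kai < Haru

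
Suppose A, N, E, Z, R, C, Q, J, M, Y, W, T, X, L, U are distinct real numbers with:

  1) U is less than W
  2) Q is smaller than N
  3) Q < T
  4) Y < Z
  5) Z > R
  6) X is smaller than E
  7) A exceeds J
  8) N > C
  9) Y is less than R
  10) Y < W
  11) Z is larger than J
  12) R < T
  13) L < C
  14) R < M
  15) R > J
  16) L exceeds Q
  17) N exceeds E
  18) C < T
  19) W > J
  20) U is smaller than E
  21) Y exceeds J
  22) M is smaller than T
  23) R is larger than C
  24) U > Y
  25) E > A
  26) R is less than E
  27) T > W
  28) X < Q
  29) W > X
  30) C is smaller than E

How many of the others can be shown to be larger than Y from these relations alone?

8

Directly above Y: R, Z, U, W.
One step further: E, M, T (7 so far).
One step further: N (8 so far).
No other element is forced above Y by the given relations, so the count is 8.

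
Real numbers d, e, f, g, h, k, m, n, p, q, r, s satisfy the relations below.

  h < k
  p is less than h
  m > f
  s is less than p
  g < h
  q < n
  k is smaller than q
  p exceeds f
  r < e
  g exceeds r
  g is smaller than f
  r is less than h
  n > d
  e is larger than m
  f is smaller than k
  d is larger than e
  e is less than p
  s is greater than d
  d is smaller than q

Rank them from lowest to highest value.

r < g < f < m < e < d < s < p < h < k < q < n

Nothing is placed below r, so it is least; from there r < g; g < f; f < m; m < e; e < d; d < s; s < p; p < h; h < k; k < q; q < n, each given directly.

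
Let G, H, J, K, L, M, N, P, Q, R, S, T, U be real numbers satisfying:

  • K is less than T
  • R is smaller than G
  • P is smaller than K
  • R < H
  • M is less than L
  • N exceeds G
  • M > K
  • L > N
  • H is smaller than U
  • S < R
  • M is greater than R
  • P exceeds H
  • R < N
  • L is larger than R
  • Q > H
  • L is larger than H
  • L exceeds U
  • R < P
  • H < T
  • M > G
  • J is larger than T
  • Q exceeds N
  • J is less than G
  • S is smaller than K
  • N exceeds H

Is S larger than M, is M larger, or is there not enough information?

M

Link the given pairs in sequence: S < R; R < H; H < P; P < K; K < T; T < J; J < G; G < M.
Together: S < R < H < P < K < T < J < G < M.
So M is larger.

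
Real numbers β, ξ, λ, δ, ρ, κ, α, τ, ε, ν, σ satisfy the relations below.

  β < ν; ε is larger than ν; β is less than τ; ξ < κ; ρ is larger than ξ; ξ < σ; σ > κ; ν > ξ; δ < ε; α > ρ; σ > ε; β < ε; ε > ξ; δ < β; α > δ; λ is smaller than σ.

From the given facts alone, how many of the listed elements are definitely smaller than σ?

7

From σ the given relations immediately reach ξ, κ, ε, λ.
From those, δ, β, ν — 7 in total.
No other element is forced below σ by the given relations, so the count is 7.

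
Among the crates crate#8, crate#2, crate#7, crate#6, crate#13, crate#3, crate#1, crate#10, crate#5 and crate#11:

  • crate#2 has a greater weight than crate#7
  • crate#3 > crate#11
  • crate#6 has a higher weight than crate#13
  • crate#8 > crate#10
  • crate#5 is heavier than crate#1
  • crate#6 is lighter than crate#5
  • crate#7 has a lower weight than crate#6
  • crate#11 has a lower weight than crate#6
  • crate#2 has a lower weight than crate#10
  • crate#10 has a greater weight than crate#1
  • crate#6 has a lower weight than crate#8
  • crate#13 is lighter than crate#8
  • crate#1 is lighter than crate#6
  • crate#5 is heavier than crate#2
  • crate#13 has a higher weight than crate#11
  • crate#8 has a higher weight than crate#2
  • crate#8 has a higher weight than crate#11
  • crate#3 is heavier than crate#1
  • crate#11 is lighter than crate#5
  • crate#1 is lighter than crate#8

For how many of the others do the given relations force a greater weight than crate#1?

5

The elements the relations force above crate#1 are crate#6, crate#10, crate#5, crate#3, crate#8 — no chain reaches any other.
That is 5.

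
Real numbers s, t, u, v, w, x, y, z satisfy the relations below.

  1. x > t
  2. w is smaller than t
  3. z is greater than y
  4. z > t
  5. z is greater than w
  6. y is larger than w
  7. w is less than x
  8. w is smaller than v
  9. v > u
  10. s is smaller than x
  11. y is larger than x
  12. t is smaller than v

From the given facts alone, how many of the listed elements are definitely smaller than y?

The elements the relations force below y are w, t, s, x — no chain reaches any other.
That is 4.

4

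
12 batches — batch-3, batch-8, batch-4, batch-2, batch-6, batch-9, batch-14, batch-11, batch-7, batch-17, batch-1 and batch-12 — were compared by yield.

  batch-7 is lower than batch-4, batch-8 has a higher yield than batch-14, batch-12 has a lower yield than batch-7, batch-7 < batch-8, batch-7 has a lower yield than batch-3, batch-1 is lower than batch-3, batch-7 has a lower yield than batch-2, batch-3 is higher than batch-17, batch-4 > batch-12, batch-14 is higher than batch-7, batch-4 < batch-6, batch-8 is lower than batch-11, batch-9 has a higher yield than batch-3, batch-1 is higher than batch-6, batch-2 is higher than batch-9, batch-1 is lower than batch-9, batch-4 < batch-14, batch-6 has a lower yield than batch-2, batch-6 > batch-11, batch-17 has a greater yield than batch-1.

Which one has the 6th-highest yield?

Piecing the relations together gives one ordering: batch-12 < batch-7 < batch-4 < batch-14 < batch-8 < batch-11 < batch-6 < batch-1 < batch-17 < batch-3 < batch-9 < batch-2.
Counting 6 from the largest end gives batch-6.

batch-6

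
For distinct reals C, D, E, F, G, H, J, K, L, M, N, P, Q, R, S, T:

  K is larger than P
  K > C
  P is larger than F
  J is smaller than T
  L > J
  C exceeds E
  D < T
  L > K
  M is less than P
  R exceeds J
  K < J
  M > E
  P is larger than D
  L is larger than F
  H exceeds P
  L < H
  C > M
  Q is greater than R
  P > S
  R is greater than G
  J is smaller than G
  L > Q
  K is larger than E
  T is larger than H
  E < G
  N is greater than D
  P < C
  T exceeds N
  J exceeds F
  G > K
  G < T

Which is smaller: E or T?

E

Link the given pairs in sequence: E < M; M < P; P < C; C < K; K < J; J < G; G < R; R < Q; Q < L; L < H; H < T.
Chaining these gives E < M < P < C < K < J < G < R < Q < L < H < T.
So E < T; E is the smaller of the two.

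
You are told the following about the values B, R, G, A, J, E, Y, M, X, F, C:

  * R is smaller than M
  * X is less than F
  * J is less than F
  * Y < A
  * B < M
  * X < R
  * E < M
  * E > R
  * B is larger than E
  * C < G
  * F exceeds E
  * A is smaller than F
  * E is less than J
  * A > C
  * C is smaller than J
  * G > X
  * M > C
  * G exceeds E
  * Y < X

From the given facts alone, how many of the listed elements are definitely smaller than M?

6

Directly below M: C, R, E, B.
One step further: X (5 so far).
One step further: Y (6 so far).
No other element is forced below M by the given relations, so the count is 6.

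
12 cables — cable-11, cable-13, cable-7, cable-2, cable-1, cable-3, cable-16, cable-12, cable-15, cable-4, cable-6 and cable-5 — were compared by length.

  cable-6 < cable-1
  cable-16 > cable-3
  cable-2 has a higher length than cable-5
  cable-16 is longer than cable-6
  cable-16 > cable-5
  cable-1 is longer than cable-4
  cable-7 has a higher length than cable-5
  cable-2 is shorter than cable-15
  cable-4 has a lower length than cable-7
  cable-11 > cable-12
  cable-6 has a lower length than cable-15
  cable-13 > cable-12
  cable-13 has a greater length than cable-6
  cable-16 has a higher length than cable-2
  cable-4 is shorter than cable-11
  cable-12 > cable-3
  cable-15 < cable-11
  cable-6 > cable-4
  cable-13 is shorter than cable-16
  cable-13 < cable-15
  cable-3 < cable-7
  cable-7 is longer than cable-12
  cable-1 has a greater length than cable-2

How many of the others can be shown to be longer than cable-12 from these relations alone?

5

The elements the relations force above cable-12 are cable-13, cable-15, cable-11, cable-16, cable-7 — no chain reaches any other.
That is 5.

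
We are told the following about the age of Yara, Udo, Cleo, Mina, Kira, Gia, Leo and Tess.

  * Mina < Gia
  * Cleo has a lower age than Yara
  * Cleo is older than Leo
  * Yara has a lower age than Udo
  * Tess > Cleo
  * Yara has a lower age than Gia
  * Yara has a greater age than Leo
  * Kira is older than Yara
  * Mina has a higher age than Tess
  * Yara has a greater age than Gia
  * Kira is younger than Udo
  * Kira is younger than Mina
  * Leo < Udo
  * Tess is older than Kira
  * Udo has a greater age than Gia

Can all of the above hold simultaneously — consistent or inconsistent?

Chaining the given relations yields Yara < Kira < Tess < Mina < Gia, so Yara < Gia. But one relation states Gia < Yara. These cannot both hold.

inconsistent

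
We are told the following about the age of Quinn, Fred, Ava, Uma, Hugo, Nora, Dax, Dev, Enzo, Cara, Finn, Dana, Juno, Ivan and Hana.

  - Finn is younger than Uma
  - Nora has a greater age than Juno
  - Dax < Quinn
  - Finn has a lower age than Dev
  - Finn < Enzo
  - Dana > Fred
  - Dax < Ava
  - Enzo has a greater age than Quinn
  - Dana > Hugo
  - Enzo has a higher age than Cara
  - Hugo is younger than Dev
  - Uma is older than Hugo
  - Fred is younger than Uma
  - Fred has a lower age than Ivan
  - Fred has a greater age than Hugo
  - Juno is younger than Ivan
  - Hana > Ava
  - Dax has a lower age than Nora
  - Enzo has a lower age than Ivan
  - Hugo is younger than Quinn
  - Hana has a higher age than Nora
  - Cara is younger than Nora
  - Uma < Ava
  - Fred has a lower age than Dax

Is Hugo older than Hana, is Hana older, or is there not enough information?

Hugo < Fred and Fred < Dax give Hugo < Dax.
With Dax < Nora: Hugo < Fred < Dax < Nora.
Then Nora < Hana extends the chain to Hana.
So Hana is older.

Hana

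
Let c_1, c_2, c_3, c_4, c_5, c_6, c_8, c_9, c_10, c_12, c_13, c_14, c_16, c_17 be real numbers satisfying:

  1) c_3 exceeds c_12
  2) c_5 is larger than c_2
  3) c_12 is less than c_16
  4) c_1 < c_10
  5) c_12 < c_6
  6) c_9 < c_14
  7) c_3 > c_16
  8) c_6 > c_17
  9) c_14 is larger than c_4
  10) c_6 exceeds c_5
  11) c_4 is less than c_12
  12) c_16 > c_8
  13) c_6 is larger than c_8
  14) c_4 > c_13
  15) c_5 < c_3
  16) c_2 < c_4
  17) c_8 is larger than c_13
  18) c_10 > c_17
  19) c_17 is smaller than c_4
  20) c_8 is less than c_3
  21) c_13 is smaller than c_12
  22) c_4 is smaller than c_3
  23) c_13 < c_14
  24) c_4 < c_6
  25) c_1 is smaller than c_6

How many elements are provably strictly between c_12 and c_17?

Chaining upward from c_17 reaches: c_4, c_14, c_16, c_10, c_6, c_3.
Chaining downward from c_12 reaches: c_13, c_2, c_4.
Strictly between c_17 and c_12 are those in both lists: c_4 — 1 element.

1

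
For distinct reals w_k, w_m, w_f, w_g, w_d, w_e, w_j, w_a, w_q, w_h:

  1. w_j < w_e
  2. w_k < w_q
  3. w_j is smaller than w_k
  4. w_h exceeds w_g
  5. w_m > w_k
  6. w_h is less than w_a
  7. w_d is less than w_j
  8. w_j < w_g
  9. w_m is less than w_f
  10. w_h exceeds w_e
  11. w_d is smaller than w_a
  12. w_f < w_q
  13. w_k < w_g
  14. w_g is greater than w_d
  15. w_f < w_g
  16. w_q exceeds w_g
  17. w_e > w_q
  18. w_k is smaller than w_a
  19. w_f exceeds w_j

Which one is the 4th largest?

The consecutive relations fix a unique order: w_d < w_j < w_k < w_m < w_f < w_g < w_q < w_e < w_h < w_a.
Counting 4 from the largest end gives w_q.

w_q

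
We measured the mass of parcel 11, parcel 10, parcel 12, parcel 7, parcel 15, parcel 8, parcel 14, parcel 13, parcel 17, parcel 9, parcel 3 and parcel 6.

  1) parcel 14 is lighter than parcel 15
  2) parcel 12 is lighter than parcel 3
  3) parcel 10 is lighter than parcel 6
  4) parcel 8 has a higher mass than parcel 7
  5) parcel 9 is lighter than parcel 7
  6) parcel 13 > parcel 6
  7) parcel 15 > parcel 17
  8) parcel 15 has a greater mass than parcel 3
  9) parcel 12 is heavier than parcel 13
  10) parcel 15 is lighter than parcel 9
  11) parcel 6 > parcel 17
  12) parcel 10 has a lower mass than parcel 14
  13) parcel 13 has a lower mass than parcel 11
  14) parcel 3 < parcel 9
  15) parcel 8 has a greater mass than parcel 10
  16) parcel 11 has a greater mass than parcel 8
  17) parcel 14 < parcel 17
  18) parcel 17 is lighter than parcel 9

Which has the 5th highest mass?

parcel 15

The consecutive relations fix a unique order: parcel 10 < parcel 14 < parcel 17 < parcel 6 < parcel 13 < parcel 12 < parcel 3 < parcel 15 < parcel 9 < parcel 7 < parcel 8 < parcel 11.
Counting 5 from the largest end gives parcel 15.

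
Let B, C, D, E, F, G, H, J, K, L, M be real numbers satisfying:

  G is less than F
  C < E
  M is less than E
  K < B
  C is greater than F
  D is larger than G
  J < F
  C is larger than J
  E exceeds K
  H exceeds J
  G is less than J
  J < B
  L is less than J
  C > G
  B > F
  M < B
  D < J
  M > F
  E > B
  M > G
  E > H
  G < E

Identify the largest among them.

E

Chaining downward from E: directly below it, G, K, C, M, H, B; then J, F; then L, D.
That covers every other element, and nothing is given above E, so E is the largest.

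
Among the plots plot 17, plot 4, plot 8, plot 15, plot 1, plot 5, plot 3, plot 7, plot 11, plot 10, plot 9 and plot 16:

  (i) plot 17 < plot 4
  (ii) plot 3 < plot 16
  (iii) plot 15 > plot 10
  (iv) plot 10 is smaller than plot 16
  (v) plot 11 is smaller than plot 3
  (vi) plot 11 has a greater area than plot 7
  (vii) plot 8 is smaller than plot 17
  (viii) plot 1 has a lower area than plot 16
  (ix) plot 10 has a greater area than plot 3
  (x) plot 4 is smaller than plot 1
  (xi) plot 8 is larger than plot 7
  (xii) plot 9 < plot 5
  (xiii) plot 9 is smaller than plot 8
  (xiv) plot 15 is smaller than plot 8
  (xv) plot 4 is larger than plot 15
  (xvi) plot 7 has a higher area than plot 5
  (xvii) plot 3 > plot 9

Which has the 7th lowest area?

plot 15

Chaining the given pairs: plot 9 < plot 5 < plot 7 < plot 11 < plot 3 < plot 10 < plot 15 < plot 8 < plot 17 < plot 4 < plot 1 < plot 16.
Counting 7 from the smallest end gives plot 15.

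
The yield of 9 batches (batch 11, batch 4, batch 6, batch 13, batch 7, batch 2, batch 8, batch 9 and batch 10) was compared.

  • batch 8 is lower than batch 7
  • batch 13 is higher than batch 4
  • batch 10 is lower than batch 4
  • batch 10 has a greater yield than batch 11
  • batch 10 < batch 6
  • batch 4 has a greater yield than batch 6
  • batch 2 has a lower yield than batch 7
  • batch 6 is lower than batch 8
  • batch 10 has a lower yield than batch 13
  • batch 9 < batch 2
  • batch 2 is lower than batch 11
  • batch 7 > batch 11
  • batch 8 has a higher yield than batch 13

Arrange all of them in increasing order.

Each adjacent pair is fixed by a given relation: batch 9 < batch 2; batch 2 < batch 11; batch 11 < batch 10; batch 10 < batch 6; batch 6 < batch 4; batch 4 < batch 13; batch 13 < batch 8; batch 8 < batch 7. Chaining them end to end gives the full order.

batch 9 < batch 2 < batch 11 < batch 10 < batch 6 < batch 4 < batch 13 < batch 8 < batch 7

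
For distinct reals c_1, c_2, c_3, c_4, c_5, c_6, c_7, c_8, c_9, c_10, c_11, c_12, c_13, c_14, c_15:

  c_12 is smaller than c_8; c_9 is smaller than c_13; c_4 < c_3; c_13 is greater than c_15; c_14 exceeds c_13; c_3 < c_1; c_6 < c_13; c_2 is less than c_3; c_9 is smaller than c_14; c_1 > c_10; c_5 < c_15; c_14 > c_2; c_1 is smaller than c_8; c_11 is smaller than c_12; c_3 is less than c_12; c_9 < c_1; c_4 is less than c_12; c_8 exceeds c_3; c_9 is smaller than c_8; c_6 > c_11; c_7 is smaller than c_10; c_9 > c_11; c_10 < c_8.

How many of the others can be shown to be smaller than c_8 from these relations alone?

9

From c_8 the given relations immediately reach c_9, c_3, c_12, c_10, c_1.
From those, c_11, c_4, c_2, c_7 — 9 in total.
Nothing else is reachable below c_8; 9 in all.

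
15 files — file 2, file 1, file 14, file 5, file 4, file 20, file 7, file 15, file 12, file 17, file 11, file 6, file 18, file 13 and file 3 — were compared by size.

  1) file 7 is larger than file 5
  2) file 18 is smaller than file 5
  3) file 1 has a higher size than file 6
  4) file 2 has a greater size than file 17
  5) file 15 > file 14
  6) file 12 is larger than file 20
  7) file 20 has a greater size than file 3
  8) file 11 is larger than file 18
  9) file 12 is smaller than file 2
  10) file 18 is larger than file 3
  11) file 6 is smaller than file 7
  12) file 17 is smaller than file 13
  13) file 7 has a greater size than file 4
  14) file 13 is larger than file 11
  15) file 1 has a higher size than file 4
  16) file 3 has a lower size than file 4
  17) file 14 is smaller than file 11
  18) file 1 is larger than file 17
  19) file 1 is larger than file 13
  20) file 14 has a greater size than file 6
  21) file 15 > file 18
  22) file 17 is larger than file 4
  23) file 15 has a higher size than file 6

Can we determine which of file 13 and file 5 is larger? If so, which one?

undetermined

Following every chain through file 5: above file 5 we get file 7; below file 5 we get file 3, file 18.
file 13 is not reached, and no chain runs the other way from file 13 to file 5.
So the given relations leave the order of file 5 and file 13 undetermined.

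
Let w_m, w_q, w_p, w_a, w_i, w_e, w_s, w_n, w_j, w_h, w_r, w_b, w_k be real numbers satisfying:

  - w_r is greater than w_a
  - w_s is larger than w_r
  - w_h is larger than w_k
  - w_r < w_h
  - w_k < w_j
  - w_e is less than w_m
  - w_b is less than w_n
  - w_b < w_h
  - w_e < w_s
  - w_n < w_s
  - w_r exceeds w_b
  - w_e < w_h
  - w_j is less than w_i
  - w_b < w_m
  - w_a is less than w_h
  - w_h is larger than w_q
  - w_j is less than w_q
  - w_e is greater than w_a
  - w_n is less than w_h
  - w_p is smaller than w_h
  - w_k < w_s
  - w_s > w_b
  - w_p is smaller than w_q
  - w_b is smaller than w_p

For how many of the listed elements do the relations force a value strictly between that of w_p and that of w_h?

1

Chaining upward from w_p reaches: w_q.
Chaining downward from w_h reaches: w_k, w_a, w_j, w_b, w_r, w_n, w_e, w_q.
Strictly between w_p and w_h are those in both lists: w_q — 1 element.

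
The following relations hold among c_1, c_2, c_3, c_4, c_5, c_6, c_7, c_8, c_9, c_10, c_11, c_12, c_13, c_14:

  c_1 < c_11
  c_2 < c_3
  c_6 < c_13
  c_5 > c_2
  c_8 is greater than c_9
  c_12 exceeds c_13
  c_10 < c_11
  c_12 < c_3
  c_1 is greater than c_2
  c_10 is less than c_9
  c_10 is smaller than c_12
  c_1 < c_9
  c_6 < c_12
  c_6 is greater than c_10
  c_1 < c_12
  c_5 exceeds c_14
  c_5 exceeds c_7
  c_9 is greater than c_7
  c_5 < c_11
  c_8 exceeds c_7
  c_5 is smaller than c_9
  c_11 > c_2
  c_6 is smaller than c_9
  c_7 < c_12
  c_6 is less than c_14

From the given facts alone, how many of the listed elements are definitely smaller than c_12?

Directly below c_12: c_1, c_7, c_10, c_6, c_13.
One step further: c_2 (6 so far).
No other element is forced below c_12 by the given relations, so the count is 6.

6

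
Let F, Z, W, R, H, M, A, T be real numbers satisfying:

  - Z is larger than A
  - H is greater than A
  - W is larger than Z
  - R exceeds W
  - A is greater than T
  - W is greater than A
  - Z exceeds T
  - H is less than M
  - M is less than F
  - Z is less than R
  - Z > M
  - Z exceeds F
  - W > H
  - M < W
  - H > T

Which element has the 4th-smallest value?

M

Piecing the relations together gives one ordering: T < A < H < M < F < Z < W < R.
The 4th smallest is M.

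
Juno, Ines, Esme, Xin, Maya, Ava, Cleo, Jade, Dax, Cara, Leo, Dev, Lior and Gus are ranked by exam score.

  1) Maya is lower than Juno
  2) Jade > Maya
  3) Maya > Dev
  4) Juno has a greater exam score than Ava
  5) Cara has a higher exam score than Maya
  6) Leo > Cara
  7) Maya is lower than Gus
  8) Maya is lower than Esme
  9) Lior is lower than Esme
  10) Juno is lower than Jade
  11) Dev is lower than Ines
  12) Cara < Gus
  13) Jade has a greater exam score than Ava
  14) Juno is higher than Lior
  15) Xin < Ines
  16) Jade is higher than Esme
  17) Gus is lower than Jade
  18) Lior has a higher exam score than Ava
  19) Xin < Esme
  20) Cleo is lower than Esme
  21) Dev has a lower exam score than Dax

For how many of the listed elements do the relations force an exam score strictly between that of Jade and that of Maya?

4

Chaining upward from Maya reaches: Cara, Leo, Juno, Esme, Gus.
Chaining downward from Jade reaches: Dev, Cleo, Xin, Ava, Cara, Lior, Juno, Esme, Gus.
Strictly between Maya and Jade are those in both lists: Cara, Juno, Esme, Gus — 4 elements.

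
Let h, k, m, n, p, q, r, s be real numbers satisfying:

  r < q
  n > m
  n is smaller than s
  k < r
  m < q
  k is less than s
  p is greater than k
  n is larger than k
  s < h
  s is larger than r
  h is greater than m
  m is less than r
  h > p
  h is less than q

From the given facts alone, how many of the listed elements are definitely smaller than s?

The elements the relations force below s are m, k, n, r — no chain reaches any other.
That is 4.

4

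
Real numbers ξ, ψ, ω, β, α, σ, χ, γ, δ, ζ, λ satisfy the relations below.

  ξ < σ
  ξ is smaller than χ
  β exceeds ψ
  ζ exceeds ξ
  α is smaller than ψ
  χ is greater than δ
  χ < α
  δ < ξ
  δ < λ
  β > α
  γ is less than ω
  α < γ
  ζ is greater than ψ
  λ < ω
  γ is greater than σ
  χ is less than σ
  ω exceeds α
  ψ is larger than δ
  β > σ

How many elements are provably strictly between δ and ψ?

Chaining upward from δ reaches: ξ, χ, α, ζ, λ, σ, γ, β, ω.
Chaining downward from ψ reaches: ξ, χ, α.
Strictly between δ and ψ are those in both lists: ξ, χ, α — 3 elements.

3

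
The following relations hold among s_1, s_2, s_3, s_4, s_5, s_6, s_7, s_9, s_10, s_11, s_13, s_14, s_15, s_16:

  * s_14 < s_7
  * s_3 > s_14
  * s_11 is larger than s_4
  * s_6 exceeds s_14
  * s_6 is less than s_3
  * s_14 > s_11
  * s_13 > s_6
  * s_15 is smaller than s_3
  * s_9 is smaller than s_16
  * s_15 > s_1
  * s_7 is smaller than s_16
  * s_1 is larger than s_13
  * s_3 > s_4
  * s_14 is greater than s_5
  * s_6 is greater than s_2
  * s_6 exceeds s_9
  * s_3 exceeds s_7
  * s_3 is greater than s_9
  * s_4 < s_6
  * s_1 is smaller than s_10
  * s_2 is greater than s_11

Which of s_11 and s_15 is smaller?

s_11

Following the relations from s_11: s_11 < s_14 < s_6 < s_13 < s_1 < s_15.
So s_11 < s_15; s_11 is the smaller of the two.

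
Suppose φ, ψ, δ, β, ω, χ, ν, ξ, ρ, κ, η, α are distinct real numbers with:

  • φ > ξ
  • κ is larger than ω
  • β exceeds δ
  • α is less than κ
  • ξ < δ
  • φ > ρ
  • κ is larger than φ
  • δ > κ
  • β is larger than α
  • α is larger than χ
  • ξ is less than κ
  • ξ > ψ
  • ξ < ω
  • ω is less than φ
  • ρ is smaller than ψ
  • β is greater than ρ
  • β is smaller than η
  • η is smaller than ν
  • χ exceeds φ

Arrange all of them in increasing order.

ρ < ψ < ξ < ω < φ < χ < α < κ < δ < β < η < ν

The consecutive links are each given: ρ < ψ; ψ < ξ; ξ < ω; ω < φ; φ < χ; χ < α; α < κ; κ < δ; δ < β; β < η; η < ν.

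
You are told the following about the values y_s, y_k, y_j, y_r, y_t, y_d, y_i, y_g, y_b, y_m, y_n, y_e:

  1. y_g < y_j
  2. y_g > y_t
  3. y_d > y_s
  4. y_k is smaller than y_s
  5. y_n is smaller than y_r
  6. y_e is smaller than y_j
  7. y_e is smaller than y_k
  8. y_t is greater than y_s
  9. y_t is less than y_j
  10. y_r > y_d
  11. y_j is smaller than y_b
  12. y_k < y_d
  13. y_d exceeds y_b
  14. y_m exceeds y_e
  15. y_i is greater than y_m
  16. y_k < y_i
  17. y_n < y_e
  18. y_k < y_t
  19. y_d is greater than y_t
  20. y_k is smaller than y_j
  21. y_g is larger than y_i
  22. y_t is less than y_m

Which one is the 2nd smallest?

y_e

Piecing the relations together gives one ordering: y_n < y_e < y_k < y_s < y_t < y_m < y_i < y_g < y_j < y_b < y_d < y_r.
The 2nd smallest is y_e.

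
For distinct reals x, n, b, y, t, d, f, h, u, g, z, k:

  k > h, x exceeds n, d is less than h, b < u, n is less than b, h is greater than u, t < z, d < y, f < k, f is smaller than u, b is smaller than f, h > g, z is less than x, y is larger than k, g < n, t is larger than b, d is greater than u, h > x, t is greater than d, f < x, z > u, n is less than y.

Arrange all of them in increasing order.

g < n < b < f < u < d < t < z < x < h < k < y

Each adjacent pair is fixed by a given relation: g < n; n < b; b < f; f < u; u < d; d < t; t < z; z < x; x < h; h < k; k < y. Chaining them end to end gives the full order.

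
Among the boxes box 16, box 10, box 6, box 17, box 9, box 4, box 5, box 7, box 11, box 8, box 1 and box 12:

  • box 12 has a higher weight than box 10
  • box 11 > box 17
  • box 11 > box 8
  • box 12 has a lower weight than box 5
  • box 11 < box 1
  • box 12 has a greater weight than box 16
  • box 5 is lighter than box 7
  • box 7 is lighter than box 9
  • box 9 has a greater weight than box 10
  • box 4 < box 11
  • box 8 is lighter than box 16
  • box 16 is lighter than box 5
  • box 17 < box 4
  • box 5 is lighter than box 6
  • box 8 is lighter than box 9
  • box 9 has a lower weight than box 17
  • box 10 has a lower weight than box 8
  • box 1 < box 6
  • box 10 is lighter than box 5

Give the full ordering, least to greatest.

The consecutive links are each given: box 10 < box 8; box 8 < box 16; box 16 < box 12; box 12 < box 5; box 5 < box 7; box 7 < box 9; box 9 < box 17; box 17 < box 4; box 4 < box 11; box 11 < box 1; box 1 < box 6.

box 10 < box 8 < box 16 < box 12 < box 5 < box 7 < box 9 < box 17 < box 4 < box 11 < box 1 < box 6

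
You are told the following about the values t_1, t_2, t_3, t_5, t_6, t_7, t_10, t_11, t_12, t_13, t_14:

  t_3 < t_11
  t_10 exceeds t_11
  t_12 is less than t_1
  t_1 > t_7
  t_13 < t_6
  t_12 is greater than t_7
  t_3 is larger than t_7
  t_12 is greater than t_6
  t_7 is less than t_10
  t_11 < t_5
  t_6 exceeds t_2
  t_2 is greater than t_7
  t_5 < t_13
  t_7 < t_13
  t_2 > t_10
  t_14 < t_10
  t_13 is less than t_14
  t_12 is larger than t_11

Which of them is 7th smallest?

Chaining the given pairs: t_7 < t_3 < t_11 < t_5 < t_13 < t_14 < t_10 < t_2 < t_6 < t_12 < t_1.
The 7th smallest is t_10.

t_10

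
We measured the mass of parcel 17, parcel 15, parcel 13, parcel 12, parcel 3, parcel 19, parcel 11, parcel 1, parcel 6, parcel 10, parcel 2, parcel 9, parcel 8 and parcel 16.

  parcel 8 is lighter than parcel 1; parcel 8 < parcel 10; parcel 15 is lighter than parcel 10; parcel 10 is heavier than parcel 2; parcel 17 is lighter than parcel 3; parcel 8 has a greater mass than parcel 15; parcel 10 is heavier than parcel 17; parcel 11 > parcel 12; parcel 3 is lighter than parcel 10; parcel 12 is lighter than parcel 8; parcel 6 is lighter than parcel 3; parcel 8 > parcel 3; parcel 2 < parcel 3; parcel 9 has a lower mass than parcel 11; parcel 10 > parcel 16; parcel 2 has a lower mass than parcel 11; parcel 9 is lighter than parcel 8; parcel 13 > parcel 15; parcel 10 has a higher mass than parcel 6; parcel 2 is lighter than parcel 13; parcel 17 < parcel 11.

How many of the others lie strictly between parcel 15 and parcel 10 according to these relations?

1

Chaining upward from parcel 15 reaches: parcel 8, parcel 1, parcel 13.
Chaining downward from parcel 10 reaches: parcel 9, parcel 17, parcel 2, parcel 12, parcel 16, parcel 6, parcel 3, parcel 8.
Strictly between parcel 15 and parcel 10 are those in both lists: parcel 8 — 1 element.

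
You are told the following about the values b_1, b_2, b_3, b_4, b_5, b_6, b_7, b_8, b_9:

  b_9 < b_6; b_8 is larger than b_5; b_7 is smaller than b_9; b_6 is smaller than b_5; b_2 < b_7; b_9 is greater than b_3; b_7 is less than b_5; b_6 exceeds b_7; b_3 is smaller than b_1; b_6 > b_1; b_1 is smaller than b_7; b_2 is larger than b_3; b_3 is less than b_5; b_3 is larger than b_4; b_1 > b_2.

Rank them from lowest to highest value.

Each adjacent pair is fixed by a given relation: b_4 < b_3; b_3 < b_2; b_2 < b_1; b_1 < b_7; b_7 < b_9; b_9 < b_6; b_6 < b_5; b_5 < b_8. Chaining them end to end gives the full order.

b_4 < b_3 < b_2 < b_1 < b_7 < b_9 < b_6 < b_5 < b_8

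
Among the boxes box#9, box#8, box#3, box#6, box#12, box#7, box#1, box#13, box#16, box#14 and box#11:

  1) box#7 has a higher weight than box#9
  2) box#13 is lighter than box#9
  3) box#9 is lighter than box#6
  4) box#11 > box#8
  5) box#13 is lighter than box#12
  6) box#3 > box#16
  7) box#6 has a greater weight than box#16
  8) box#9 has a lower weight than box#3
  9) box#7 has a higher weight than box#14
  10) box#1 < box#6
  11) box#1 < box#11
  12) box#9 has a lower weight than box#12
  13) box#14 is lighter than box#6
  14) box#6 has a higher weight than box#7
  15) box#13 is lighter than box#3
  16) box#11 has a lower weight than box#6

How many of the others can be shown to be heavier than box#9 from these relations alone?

4

Directly above box#9: box#7, box#12, box#3, box#6.
Nothing else is reachable above box#9; 4 in all.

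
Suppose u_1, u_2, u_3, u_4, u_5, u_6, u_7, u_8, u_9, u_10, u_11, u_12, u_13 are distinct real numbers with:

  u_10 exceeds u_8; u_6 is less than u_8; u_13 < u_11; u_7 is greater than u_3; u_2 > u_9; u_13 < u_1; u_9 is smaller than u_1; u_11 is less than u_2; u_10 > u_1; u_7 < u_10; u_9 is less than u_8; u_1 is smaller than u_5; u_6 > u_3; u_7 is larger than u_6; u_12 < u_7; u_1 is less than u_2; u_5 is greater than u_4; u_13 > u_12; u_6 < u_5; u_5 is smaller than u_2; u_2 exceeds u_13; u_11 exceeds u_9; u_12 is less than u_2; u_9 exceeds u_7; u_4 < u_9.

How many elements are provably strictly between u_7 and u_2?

The relations place u_7 below u_2. An element lies strictly between them when it is forced above u_7 and also forced below u_2.
Above u_7: {u_9, u_8, u_1, u_11, u_10, u_5}. Below u_2: {u_3, u_4, u_6, u_12, u_9, u_13, u_1, u_11, u_5}.
Intersection: {u_9, u_1, u_11, u_5} — 4.

4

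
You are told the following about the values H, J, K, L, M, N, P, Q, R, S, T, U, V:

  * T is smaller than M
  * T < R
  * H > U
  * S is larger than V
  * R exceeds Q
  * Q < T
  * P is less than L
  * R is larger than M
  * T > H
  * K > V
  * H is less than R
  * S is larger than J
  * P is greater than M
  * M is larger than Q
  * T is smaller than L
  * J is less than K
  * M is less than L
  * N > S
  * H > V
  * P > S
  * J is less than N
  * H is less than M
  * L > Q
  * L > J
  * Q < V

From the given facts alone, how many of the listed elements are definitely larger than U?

The elements the relations force above U are H, T, M, R, P, L — no chain reaches any other.
That is 6.

6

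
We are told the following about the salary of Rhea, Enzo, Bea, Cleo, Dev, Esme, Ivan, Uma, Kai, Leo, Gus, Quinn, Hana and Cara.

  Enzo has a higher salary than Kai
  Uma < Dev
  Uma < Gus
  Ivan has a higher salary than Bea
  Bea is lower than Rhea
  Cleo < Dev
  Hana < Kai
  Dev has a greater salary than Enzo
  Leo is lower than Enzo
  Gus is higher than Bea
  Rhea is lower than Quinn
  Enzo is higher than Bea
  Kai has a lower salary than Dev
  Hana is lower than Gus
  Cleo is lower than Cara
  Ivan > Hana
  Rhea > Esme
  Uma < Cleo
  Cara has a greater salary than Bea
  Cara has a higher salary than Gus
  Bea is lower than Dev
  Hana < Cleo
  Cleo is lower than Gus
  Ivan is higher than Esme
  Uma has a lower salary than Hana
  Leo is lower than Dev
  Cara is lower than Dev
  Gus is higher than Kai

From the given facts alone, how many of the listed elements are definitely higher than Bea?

The elements the relations force above Bea are Ivan, Rhea, Enzo, Gus, Quinn, Cara, Dev — no chain reaches any other.
That is 7.

7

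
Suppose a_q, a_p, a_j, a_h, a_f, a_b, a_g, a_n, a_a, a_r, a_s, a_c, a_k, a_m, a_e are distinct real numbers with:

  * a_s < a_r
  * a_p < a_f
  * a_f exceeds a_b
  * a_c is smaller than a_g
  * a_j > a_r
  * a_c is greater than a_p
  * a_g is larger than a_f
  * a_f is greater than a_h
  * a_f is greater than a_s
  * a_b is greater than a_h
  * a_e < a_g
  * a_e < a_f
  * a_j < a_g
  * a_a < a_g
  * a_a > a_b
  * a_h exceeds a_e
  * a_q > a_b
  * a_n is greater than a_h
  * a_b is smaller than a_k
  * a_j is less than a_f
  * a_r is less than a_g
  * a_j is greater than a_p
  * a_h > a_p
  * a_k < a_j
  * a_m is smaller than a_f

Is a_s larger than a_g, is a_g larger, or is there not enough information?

a_s < a_r and a_r < a_j give a_s < a_j.
With a_j < a_f: a_s < a_r < a_j < a_f.
Then a_f < a_g extends the chain to a_g.
So a_g is larger.

a_g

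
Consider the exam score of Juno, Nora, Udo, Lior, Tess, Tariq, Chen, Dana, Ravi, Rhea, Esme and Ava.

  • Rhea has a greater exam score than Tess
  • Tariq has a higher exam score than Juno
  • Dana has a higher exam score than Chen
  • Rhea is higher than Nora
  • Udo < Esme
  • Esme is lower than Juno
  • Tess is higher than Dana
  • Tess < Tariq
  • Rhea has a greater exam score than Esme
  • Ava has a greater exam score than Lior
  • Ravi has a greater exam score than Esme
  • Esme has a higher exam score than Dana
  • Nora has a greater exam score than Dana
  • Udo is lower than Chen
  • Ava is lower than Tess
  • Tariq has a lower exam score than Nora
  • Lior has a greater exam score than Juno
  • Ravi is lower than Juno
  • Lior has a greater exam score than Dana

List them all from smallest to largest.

Udo < Chen < Dana < Esme < Ravi < Juno < Lior < Ava < Tess < Tariq < Nora < Rhea

The consecutive links are each given: Udo < Chen; Chen < Dana; Dana < Esme; Esme < Ravi; Ravi < Juno; Juno < Lior; Lior < Ava; Ava < Tess; Tess < Tariq; Tariq < Nora; Nora < Rhea.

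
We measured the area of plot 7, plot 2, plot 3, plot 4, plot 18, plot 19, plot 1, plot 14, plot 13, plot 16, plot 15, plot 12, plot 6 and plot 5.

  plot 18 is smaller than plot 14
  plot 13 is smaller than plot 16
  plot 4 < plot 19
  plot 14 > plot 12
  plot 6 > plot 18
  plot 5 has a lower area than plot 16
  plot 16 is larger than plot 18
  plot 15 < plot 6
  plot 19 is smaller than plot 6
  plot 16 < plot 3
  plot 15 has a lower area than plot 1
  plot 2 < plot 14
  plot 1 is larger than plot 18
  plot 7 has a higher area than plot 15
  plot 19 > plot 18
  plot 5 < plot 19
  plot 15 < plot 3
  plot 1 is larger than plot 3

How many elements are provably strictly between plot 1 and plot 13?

Chaining upward from plot 13 reaches: plot 16, plot 3.
Chaining downward from plot 1 reaches: plot 5, plot 18, plot 15, plot 16, plot 3.
Strictly between plot 13 and plot 1 are those in both lists: plot 16, plot 3 — 2 elements.

2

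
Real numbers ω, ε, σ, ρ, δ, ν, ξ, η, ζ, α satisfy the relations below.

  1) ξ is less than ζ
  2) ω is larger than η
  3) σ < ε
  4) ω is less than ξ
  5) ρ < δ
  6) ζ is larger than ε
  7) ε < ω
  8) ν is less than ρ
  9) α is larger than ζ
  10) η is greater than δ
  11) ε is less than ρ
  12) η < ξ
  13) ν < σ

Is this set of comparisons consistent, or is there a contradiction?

consistent

The single ordering ν < σ < ε < ρ < δ < η < ω < ξ < ζ < α satisfies every listed relation, so no contradiction arises.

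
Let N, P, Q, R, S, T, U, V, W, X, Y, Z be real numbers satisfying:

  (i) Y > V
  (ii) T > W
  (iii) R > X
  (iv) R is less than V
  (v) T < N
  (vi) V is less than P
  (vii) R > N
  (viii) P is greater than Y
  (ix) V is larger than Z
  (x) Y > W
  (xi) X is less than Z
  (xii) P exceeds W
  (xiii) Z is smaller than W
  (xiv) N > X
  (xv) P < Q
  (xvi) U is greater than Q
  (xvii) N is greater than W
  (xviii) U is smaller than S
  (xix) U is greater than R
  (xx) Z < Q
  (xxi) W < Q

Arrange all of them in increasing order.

The consecutive links are each given: X < Z; Z < W; W < T; T < N; N < R; R < V; V < Y; Y < P; P < Q; Q < U; U < S.

X < Z < W < T < N < R < V < Y < P < Q < U < S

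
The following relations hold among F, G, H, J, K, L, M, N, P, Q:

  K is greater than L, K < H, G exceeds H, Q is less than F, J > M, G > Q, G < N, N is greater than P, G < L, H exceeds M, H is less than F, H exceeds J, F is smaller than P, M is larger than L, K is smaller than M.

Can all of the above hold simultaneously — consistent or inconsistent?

inconsistent

Chaining the given relations yields G < L < K < M < J < H, so G < H. But one relation states H < G. These cannot both hold.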